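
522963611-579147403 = -56183792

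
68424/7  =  68424/7= 9774.86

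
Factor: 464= 2^4*29^1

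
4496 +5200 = 9696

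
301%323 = 301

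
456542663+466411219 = 922953882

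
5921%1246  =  937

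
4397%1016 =333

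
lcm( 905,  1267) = 6335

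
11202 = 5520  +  5682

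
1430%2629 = 1430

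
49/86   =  49/86= 0.57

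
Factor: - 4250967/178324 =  - 2^ ( - 2)*3^1*7^1 * 37^1 * 109^(-1 )*409^( - 1)*5471^1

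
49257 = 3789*13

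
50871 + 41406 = 92277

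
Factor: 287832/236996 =2^1 * 3^1*67^1*331^( - 1 )= 402/331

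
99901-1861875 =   -  1761974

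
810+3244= 4054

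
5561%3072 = 2489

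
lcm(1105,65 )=1105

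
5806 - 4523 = 1283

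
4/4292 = 1/1073 = 0.00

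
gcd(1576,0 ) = 1576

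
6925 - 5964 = 961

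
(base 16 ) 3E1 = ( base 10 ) 993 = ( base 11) 823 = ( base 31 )111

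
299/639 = 299/639 = 0.47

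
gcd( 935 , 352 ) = 11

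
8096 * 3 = 24288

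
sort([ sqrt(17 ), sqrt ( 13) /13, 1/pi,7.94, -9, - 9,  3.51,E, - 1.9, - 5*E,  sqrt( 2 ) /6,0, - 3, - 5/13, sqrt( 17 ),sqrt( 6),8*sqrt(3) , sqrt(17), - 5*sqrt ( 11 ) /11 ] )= [ - 5*E, - 9, - 9,-3, - 1.9, - 5 * sqrt(11)/11, - 5/13, 0, sqrt (2) /6, sqrt (13)/13 , 1/pi, sqrt( 6) , E, 3.51, sqrt( 17 ),  sqrt( 17 ), sqrt(17),7.94, 8 * sqrt(3)] 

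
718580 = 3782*190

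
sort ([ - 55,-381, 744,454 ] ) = [ -381, - 55,  454,744 ] 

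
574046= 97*5918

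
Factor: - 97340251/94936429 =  - 7^( - 1)*13562347^ (-1 )*97340251^1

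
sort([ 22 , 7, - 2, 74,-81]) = [ - 81, - 2, 7, 22, 74]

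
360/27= 40/3 = 13.33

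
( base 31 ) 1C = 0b101011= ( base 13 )34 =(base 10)43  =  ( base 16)2b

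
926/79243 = 926/79243  =  0.01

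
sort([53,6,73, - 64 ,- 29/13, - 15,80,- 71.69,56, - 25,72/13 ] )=[-71.69, - 64,-25,-15, - 29/13,72/13, 6,53,  56 , 73 , 80] 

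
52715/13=4055 =4055.00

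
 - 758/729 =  - 758/729 = - 1.04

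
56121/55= 1020 + 21/55 = 1020.38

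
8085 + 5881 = 13966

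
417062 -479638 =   -  62576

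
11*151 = 1661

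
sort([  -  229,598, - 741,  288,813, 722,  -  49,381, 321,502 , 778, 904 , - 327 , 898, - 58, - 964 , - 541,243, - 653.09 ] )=[ - 964,-741, - 653.09, - 541, - 327,  -  229, -58, - 49, 243, 288, 321, 381 , 502, 598, 722, 778, 813,898,904] 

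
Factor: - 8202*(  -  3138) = 2^2*3^2 *523^1*1367^1 =25737876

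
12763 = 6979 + 5784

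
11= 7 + 4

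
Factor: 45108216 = 2^3 * 3^2*101^1 *6203^1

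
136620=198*690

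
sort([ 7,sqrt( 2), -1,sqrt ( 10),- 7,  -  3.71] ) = [  -  7, - 3.71, - 1,sqrt( 2),sqrt( 10 ), 7] 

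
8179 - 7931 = 248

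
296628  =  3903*76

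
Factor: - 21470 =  - 2^1*5^1*19^1*113^1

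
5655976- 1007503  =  4648473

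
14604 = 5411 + 9193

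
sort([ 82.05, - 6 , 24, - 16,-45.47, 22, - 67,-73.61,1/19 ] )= [ - 73.61, - 67, -45.47, - 16,-6, 1/19, 22,24, 82.05 ] 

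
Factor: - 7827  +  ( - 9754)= - 17581 = - 17581^1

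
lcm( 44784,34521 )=1657008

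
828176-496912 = 331264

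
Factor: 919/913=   11^( -1) * 83^(-1) * 919^1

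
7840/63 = 124 + 4/9 = 124.44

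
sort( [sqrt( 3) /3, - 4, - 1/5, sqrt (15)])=[ - 4, - 1/5, sqrt (3 )/3, sqrt( 15)]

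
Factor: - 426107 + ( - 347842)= - 3^1 * 11^1*47^1*499^1 = - 773949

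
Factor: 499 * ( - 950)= - 2^1 *5^2 * 19^1  *499^1= -474050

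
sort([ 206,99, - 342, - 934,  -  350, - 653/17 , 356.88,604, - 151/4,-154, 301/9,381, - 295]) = [- 934,-350, - 342,- 295,-154, - 653/17, - 151/4, 301/9, 99, 206,356.88, 381, 604]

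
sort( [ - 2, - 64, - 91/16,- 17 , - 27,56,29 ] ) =[ - 64, - 27 , - 17,  -  91/16, - 2, 29 , 56 ]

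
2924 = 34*86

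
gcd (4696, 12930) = 2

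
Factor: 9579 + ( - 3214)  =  6365 = 5^1* 19^1*67^1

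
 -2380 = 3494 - 5874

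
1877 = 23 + 1854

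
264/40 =6 + 3/5=6.60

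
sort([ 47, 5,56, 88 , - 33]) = [-33,5,47,56, 88]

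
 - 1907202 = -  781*2442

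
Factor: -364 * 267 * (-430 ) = 41790840 = 2^3* 3^1*5^1* 7^1*13^1*43^1*89^1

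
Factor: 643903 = 13^1*49531^1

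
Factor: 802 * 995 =2^1*5^1 * 199^1*401^1 = 797990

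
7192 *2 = 14384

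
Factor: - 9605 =  -  5^1*17^1*113^1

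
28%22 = 6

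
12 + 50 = 62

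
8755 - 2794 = 5961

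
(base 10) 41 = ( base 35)16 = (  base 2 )101001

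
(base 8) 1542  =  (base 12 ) 602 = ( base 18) 2C2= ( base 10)866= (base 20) 236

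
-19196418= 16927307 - 36123725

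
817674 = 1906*429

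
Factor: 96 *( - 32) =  - 3072 = -2^10*3^1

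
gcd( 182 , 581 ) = 7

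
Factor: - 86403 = -3^1*83^1*347^1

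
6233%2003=224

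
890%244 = 158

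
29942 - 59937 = -29995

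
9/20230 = 9/20230 = 0.00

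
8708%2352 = 1652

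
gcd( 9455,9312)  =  1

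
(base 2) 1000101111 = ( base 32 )hf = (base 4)20233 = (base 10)559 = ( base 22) 139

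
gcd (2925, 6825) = 975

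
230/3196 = 115/1598 = 0.07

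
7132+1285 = 8417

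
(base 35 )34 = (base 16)6d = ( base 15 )74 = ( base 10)109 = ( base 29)3M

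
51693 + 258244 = 309937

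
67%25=17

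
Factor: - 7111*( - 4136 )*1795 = 2^3*5^1*11^1*13^1*47^1*359^1*547^1 = 52792917320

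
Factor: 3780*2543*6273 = 2^2 * 3^5*5^1 *7^1*17^1* 41^1*2543^1  =  60299463420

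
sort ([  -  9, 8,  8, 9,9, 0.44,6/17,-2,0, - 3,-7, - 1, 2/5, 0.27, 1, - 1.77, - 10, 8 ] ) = [ - 10, - 9,-7,-3, - 2, - 1.77,- 1,0,0.27,6/17, 2/5,0.44,1,8 , 8, 8,9 , 9] 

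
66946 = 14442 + 52504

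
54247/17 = 3191=3191.00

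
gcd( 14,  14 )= 14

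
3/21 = 1/7 = 0.14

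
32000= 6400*5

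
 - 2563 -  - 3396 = 833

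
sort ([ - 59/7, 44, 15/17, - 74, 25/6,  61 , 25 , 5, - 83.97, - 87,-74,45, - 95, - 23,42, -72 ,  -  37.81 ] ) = [ - 95, - 87, - 83.97 , - 74, - 74, - 72, - 37.81, - 23, - 59/7,15/17, 25/6,5, 25, 42  ,  44, 45, 61 ] 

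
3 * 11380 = 34140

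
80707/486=166 + 31/486 = 166.06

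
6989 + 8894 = 15883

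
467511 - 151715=315796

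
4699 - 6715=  - 2016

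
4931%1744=1443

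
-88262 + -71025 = - 159287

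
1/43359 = 1/43359 = 0.00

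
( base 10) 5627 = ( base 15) 1a02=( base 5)140002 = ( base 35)4KR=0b1010111111011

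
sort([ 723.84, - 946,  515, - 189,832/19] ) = [- 946, - 189, 832/19,515, 723.84]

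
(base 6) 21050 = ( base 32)2OM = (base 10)2838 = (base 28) 3ha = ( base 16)b16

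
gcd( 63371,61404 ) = 7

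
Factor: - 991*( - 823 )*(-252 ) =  - 205529436 = - 2^2*3^2*7^1*823^1 * 991^1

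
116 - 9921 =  - 9805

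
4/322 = 2/161 = 0.01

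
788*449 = 353812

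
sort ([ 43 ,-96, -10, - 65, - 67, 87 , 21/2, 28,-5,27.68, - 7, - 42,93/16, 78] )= [ - 96 , - 67, - 65,-42, - 10,-7, - 5,93/16, 21/2, 27.68, 28,43, 78, 87]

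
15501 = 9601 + 5900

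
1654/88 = 827/44 = 18.80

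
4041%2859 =1182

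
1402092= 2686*522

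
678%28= 6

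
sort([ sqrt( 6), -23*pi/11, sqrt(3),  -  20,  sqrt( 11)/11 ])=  [-20,- 23*pi/11,sqrt( 11)/11,sqrt( 3 ),sqrt( 6 ) ]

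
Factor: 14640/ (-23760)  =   - 3^( - 2 )*11^( - 1)*61^1 = - 61/99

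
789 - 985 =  - 196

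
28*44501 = 1246028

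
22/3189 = 22/3189 = 0.01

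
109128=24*4547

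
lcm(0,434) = 0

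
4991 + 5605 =10596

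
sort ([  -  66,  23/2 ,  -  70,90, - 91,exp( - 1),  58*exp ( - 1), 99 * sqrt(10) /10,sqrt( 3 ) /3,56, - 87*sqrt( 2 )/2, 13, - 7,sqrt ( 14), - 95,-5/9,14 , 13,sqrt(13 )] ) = [ - 95,  -  91,- 70, -66, - 87*sqrt(2)/2, - 7,- 5/9,exp(  -  1),  sqrt(3)/3, sqrt(13),  sqrt( 14 ) , 23/2,13,13, 14,58 * exp( - 1),99*sqrt(10)/10, 56,90]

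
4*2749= 10996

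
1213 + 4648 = 5861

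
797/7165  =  797/7165 = 0.11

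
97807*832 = 81375424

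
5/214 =5/214= 0.02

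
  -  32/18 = - 2+2/9 = - 1.78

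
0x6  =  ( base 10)6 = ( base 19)6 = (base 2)110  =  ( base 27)6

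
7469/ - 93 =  - 7469/93 = - 80.31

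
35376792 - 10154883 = 25221909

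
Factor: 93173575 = 5^2 * 11^1*  23^1 * 14731^1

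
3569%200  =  169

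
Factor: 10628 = 2^2*2657^1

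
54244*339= 18388716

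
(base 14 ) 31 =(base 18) 27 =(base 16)2b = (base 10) 43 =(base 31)1c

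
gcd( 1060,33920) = 1060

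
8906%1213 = 415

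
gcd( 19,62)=1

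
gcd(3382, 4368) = 2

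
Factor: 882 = 2^1  *  3^2*7^2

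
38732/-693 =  - 56 + 76/693 = - 55.89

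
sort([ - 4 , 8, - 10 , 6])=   [ - 10, - 4 , 6, 8 ] 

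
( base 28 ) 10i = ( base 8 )1442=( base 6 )3414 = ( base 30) qm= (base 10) 802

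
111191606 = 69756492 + 41435114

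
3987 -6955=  - 2968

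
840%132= 48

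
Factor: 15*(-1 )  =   - 15 = - 3^1*5^1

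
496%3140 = 496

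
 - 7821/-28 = 7821/28 = 279.32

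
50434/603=50434/603 = 83.64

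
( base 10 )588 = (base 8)1114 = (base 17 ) 20A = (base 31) IU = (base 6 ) 2420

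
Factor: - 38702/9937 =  -74/19 = -2^1*19^ (- 1 )*37^1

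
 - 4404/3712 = -2+755/928=- 1.19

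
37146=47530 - 10384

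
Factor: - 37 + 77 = 40 = 2^3*5^1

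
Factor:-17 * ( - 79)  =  17^1*79^1 = 1343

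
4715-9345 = -4630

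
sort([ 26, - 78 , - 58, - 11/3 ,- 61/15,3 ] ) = [ - 78,-58,- 61/15,-11/3, 3, 26] 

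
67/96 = 67/96 = 0.70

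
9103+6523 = 15626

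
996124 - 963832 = 32292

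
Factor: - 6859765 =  - 5^1*11^1 * 191^1*653^1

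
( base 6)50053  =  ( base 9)8836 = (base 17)1592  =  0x1971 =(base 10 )6513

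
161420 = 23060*7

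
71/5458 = 71/5458 = 0.01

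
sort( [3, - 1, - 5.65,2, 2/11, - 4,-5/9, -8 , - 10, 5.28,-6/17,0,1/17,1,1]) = [ - 10 ,-8, - 5.65, - 4 ,-1,-5/9, - 6/17 , 0, 1/17,2/11,1,1, 2,3, 5.28]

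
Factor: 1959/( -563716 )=  -  2^(-2)*3^1*653^1*140929^( - 1)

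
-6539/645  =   - 11 + 556/645 = - 10.14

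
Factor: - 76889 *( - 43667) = 13^1 * 23^1*3343^1*3359^1 = 3357511963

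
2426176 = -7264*( - 334)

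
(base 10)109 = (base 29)3m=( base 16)6D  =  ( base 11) 9a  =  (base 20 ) 59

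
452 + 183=635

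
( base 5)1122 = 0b10100010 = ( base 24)6i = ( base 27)60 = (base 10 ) 162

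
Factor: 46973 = 107^1*439^1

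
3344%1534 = 276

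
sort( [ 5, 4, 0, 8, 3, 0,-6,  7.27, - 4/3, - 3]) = [ - 6, -3, - 4/3, 0, 0,3 , 4, 5 , 7.27, 8] 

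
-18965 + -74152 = - 93117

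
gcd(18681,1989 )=39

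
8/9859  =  8/9859  =  0.00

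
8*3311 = 26488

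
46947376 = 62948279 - 16000903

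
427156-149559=277597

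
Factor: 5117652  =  2^2*3^2*142157^1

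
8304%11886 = 8304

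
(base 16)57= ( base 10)87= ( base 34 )2j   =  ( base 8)127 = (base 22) 3L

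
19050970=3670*5191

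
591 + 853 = 1444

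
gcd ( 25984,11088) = 112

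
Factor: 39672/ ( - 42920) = -3^2 * 5^(-1)*19^1*37^( - 1) =-171/185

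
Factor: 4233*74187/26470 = 2^(-1)*3^3*5^( - 1)*17^1 * 83^1*2647^(  -  1)*8243^1 = 314033571/26470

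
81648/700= 116+ 16/25 = 116.64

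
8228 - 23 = 8205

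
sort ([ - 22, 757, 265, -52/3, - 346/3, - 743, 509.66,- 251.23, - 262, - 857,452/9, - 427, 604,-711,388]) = [-857, - 743,  -  711, - 427, - 262,- 251.23, -346/3,  -  22,-52/3,452/9,265,388, 509.66,604,757] 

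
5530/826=395/59 = 6.69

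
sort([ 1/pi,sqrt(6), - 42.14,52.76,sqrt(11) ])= [-42.14, 1/pi , sqrt(6),sqrt(11),52.76]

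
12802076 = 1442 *8878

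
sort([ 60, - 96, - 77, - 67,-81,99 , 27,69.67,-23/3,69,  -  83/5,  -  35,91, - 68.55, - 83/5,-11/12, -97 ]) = [ - 97, - 96, - 81, - 77, - 68.55,  -  67, - 35 , - 83/5,- 83/5, - 23/3,- 11/12,27,60 , 69, 69.67,  91, 99 ] 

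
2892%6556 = 2892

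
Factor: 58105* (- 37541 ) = -2181319805 = -5^1*7^1*31^1*173^1*11621^1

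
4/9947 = 4/9947 = 0.00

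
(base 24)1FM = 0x3be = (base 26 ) 1AM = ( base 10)958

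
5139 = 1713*3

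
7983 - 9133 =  -1150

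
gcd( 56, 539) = 7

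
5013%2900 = 2113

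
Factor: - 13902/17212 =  - 21/26 = - 2^( - 1)*3^1*7^1*13^(-1 ) 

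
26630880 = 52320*509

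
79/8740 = 79/8740 = 0.01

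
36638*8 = 293104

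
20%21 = 20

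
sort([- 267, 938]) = [ - 267, 938]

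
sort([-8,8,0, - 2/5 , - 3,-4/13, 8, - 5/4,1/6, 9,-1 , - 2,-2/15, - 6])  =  [ - 8,-6, - 3, - 2,-5/4, - 1, - 2/5, - 4/13, -2/15, 0, 1/6, 8,8 , 9]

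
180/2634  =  30/439 =0.07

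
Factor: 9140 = 2^2 * 5^1*457^1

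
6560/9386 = 3280/4693 = 0.70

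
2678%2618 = 60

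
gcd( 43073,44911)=1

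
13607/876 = 13607/876 =15.53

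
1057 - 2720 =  - 1663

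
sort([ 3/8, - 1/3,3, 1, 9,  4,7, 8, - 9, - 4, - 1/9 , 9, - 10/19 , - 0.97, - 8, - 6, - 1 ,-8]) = [ - 9, - 8,-8, - 6, - 4,- 1 , - 0.97, - 10/19, - 1/3, - 1/9,3/8, 1,3,4,7,8, 9,9 ]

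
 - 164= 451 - 615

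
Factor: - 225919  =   - 225919^1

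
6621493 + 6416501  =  13037994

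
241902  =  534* 453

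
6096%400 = 96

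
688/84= 8 + 4/21 = 8.19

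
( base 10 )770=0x302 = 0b1100000010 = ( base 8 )1402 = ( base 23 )1ab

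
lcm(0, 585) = 0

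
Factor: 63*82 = 5166 = 2^1*3^2*7^1*41^1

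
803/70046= 803/70046 =0.01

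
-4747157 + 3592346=-1154811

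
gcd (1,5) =1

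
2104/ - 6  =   - 351 + 1/3 = - 350.67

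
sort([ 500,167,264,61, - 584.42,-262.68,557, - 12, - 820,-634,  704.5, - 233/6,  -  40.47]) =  [-820, - 634,-584.42,  -  262.68,  -  40.47, - 233/6 , - 12,  61 , 167,264, 500,  557,704.5]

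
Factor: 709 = 709^1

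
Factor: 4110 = 2^1*3^1*5^1 * 137^1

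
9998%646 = 308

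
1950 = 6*325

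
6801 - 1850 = 4951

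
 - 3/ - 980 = 3/980 = 0.00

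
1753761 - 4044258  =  -2290497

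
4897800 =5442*900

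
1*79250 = 79250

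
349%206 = 143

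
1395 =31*45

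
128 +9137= 9265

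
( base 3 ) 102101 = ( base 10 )307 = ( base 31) 9S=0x133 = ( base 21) ed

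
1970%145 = 85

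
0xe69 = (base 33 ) 3cq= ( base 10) 3689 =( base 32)3J9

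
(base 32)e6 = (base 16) 1C6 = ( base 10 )454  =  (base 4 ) 13012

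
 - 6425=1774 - 8199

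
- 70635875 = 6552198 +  - 77188073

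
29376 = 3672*8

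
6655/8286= 6655/8286 = 0.80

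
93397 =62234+31163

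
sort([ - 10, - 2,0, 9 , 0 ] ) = [ - 10, - 2,0,0, 9 ]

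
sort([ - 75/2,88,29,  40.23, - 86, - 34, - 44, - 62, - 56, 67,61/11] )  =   [- 86, - 62,-56, - 44, - 75/2, - 34,61/11,29, 40.23, 67, 88 ] 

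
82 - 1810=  - 1728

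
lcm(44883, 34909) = 314181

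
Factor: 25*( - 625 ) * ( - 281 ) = 5^6*281^1  =  4390625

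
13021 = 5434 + 7587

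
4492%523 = 308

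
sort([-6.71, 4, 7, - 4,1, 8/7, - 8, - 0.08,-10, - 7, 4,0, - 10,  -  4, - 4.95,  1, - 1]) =[ - 10, - 10,-8, - 7, - 6.71, - 4.95 , - 4, - 4,-1,- 0.08,  0 , 1,  1 , 8/7,4,4,7 ]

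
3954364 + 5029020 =8983384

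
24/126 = 4/21= 0.19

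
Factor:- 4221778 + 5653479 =1431701 = 29^1 * 49369^1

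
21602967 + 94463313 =116066280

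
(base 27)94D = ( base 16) 1a1a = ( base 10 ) 6682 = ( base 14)2614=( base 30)7CM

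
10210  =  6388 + 3822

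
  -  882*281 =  - 247842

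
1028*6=6168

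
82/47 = 82/47 = 1.74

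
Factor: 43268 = 2^2*29^1* 373^1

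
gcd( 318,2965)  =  1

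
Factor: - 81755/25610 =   -  2^ ( - 1 ) * 13^(-1)*83^1 = - 83/26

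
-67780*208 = - 14098240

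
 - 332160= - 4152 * 80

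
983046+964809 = 1947855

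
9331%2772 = 1015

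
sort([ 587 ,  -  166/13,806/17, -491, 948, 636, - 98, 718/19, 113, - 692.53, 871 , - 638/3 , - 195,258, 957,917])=[ - 692.53, - 491, - 638/3, -195, - 98, - 166/13, 718/19, 806/17,113, 258, 587,636,871,917, 948, 957] 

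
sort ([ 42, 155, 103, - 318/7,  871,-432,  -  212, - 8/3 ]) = [ - 432, - 212, - 318/7,-8/3,42, 103,155,871 ]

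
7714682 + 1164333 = 8879015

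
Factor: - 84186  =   - 2^1*3^3*1559^1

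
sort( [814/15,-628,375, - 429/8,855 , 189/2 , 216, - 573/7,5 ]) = [ - 628,  -  573/7, - 429/8,5,814/15 , 189/2, 216,375,855]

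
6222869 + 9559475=15782344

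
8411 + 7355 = 15766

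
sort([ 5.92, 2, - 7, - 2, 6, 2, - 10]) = [ -10,-7, - 2,2,  2 , 5.92,6 ]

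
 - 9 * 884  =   - 7956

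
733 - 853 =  - 120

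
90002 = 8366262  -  8276260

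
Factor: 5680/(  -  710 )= - 8   =  - 2^3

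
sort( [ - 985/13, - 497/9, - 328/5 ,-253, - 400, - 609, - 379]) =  [-609,-400 , - 379,-253, - 985/13, - 328/5, - 497/9]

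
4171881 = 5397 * 773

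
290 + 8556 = 8846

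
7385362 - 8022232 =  -636870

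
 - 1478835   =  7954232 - 9433067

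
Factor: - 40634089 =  - 40634089^1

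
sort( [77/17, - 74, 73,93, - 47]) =[  -  74,- 47, 77/17, 73, 93]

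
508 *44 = 22352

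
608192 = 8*76024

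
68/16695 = 68/16695 = 0.00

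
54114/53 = 1021+1/53= 1021.02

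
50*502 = 25100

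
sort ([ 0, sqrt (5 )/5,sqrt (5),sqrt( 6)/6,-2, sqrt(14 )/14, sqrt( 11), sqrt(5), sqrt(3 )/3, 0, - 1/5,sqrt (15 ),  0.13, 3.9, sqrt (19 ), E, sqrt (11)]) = [ - 2,-1/5,0, 0, 0.13, sqrt(14 )/14 , sqrt (6 )/6, sqrt(5)/5, sqrt(3 )/3,sqrt( 5), sqrt(5), E,sqrt ( 11),sqrt( 11 ),sqrt( 15 ),3.9, sqrt( 19)]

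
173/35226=173/35226= 0.00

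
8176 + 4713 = 12889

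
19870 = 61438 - 41568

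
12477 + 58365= 70842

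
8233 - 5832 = 2401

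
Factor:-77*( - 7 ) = 7^2*11^1 = 539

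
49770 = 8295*6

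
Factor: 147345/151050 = 517/530 = 2^( - 1)*5^(-1) * 11^1*47^1*53^( - 1)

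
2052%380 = 152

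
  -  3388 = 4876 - 8264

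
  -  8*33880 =  -  271040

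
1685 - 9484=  - 7799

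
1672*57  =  95304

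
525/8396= 525/8396=0.06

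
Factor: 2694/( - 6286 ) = -3/7= - 3^1 * 7^(-1 ) 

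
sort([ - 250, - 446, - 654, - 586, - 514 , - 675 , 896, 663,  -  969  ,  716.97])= [ - 969, - 675, - 654, - 586, - 514,-446, - 250,663 , 716.97  ,  896]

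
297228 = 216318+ 80910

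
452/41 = 11 + 1/41 = 11.02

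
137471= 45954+91517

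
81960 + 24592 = 106552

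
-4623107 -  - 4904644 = 281537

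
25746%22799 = 2947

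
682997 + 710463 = 1393460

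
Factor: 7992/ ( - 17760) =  - 9/20 = - 2^( - 2) * 3^2 * 5^( - 1)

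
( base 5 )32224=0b100010001101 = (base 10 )2189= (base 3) 10000002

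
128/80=1+3/5 = 1.60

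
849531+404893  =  1254424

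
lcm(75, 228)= 5700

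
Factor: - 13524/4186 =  - 2^1*3^1*7^1*13^( - 1 ) = - 42/13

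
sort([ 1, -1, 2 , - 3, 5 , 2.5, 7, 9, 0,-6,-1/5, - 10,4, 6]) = [ - 10, - 6,-3, - 1, - 1/5, 0,  1,2, 2.5, 4 , 5, 6 , 7, 9]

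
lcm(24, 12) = 24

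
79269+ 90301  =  169570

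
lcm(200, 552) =13800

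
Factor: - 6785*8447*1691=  - 96916105445= - 5^1*19^1*23^1*59^1*  89^1*8447^1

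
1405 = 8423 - 7018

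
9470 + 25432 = 34902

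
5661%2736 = 189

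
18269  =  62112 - 43843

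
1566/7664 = 783/3832 = 0.20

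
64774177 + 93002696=157776873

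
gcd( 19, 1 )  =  1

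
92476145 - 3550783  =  88925362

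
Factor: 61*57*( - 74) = - 257298 = - 2^1 * 3^1*19^1*37^1*61^1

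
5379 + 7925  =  13304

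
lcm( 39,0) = 0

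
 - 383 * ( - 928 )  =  355424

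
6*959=5754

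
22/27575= 22/27575 = 0.00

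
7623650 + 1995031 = 9618681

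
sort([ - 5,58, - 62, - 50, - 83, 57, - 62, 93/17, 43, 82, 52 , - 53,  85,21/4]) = [ - 83, - 62,-62, - 53, - 50, - 5, 21/4,  93/17, 43, 52,  57, 58, 82,85]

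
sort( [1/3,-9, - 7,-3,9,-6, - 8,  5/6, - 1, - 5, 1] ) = [ - 9 , - 8,- 7 ,-6,-5,- 3, -1, 1/3,5/6, 1, 9]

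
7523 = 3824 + 3699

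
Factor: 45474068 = 2^2*19^1*307^1*1949^1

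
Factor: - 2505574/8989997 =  - 2^1*23^1 *61^(-1) * 54469^1* 147377^( - 1) 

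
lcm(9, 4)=36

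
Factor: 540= 2^2 * 3^3 * 5^1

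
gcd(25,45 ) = 5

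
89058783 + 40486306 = 129545089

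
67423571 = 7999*8429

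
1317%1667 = 1317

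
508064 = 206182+301882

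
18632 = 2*9316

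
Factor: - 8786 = - 2^1*23^1*191^1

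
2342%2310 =32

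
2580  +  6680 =9260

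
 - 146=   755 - 901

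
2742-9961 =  - 7219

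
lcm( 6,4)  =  12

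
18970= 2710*7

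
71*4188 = 297348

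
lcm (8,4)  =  8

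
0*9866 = 0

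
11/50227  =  11/50227 = 0.00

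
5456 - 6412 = -956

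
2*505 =1010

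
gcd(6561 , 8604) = 9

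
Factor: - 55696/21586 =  - 27848/10793 = -  2^3*43^( - 1)*59^2*251^( - 1)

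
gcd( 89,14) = 1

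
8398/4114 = 247/121 = 2.04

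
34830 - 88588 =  - 53758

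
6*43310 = 259860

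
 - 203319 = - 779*261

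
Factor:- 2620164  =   - 2^2*3^1 * 97^1*2251^1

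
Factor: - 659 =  -659^1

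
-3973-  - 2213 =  - 1760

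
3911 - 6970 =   -  3059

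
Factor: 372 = 2^2*3^1*31^1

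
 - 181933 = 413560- 595493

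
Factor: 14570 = 2^1 * 5^1*31^1*47^1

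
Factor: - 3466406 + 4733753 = 1267347 = 3^1 * 383^1*1103^1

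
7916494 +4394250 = 12310744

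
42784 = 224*191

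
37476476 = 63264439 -25787963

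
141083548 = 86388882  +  54694666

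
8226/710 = 11 + 208/355 = 11.59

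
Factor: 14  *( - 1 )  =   - 14 = -2^1*7^1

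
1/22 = 1/22 = 0.05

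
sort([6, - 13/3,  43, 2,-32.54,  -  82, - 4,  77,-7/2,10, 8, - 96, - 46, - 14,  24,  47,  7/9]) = [ - 96, - 82, - 46 ,  -  32.54, - 14,-13/3, - 4, - 7/2,7/9,2,6, 8,10, 24,43,47,77]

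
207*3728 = 771696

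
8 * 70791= 566328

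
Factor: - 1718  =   - 2^1*859^1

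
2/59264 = 1/29632  =  0.00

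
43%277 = 43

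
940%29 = 12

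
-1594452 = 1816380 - 3410832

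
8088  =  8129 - 41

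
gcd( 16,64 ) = 16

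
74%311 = 74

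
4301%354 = 53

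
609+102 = 711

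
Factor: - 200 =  - 2^3*5^2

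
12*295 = 3540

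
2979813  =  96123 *31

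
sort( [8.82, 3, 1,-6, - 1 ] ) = [-6, - 1, 1 , 3, 8.82]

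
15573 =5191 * 3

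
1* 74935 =74935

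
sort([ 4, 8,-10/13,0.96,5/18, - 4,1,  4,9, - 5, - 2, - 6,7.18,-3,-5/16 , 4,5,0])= [ - 6, - 5, -4,-3 , - 2, - 10/13 , -5/16,0, 5/18,0.96,  1,4, 4,4, 5, 7.18,8 , 9] 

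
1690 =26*65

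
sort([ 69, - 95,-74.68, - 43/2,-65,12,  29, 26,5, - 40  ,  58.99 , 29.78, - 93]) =[ - 95, - 93, - 74.68, - 65 , - 40,  -  43/2,5,12, 26,29,29.78, 58.99, 69]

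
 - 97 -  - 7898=7801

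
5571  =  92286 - 86715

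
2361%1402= 959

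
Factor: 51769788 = 2^2*3^1 *7^1*616307^1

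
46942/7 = 6706 = 6706.00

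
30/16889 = 30/16889 = 0.00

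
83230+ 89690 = 172920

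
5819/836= 6 + 73/76 =6.96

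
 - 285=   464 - 749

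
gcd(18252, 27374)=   2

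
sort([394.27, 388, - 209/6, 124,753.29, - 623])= [ - 623, - 209/6,124,388,  394.27,753.29 ] 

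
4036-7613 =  - 3577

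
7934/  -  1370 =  - 6 + 143/685 = - 5.79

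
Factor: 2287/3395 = 5^(-1 )*7^( - 1) * 97^ ( - 1)*2287^1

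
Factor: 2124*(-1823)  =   -3872052 = -2^2 * 3^2 * 59^1 *1823^1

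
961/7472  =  961/7472 = 0.13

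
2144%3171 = 2144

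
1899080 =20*94954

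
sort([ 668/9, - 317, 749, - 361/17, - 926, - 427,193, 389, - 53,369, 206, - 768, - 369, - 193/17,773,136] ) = [-926, - 768, - 427, - 369,- 317, - 53, - 361/17, - 193/17 , 668/9, 136, 193,206,  369, 389,749  ,  773] 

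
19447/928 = 19447/928 = 20.96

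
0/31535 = 0 = 0.00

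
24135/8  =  24135/8= 3016.88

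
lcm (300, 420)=2100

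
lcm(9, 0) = 0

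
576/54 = 10+2/3 = 10.67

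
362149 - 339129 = 23020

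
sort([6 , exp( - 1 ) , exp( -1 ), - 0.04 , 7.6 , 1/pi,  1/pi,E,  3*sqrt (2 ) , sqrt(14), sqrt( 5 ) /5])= [ - 0.04,1/pi, 1/pi, exp ( - 1),exp( - 1 ),sqrt( 5) /5,E,  sqrt( 14),3*sqrt (2 ), 6,7.6]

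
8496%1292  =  744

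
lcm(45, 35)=315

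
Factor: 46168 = 2^3*29^1 * 199^1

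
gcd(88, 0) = 88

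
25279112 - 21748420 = 3530692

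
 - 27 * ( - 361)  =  9747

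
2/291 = 2/291= 0.01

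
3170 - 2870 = 300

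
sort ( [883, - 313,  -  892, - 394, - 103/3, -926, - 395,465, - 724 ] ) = [ - 926,-892,-724, - 395, - 394,  -  313, - 103/3, 465, 883]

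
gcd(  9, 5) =1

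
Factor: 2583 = 3^2*7^1*41^1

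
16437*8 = 131496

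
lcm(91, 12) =1092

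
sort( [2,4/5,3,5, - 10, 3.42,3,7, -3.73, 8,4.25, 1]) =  [ - 10,- 3.73, 4/5, 1, 2, 3,3,3.42, 4.25,5, 7, 8 ]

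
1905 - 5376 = - 3471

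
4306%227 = 220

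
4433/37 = 4433/37 = 119.81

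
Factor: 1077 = 3^1*359^1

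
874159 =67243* 13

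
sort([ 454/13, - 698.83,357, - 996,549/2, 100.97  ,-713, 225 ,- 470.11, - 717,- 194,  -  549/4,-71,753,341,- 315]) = [-996, - 717  , - 713,-698.83,-470.11,  -  315,- 194 , - 549/4, - 71,454/13,  100.97, 225, 549/2, 341, 357, 753 ] 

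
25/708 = 25/708 = 0.04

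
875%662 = 213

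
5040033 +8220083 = 13260116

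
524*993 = 520332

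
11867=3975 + 7892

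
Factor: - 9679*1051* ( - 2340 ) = 23803951860 = 2^2*3^2*5^1*13^1*1051^1*9679^1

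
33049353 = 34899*947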